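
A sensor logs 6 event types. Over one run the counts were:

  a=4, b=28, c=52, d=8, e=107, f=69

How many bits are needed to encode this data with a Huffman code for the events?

573

Build the Huffman tree bottom-up:
combine a(4), d(8) → 12
combine 12, b(28) → 40
combine 40, c(52) → 92
combine f(69), 92 → 161
combine e(107), 161 → 268
Each symbol's bit-cost is frequency × depth; summing gives 573 bits (equivalently 12 + 40 + 92 + 161 + 268).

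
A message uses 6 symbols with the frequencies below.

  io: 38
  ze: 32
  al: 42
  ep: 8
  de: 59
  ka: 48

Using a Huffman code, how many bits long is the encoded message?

Greedily combine the two least-frequent nodes:
merge ep(8) and ze(32): 40
merge io(38) and 40: 78
merge al(42) and ka(48): 90
merge de(59) and 78: 137
merge 90 and 137: 227
Total encoded bits = sum of merged weights = 40 + 78 + 90 + 137 + 227 = 572.

572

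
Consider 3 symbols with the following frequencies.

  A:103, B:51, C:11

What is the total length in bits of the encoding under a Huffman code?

Greedily combine the two least-frequent nodes:
C(11) + B(51) → 62
62 + A(103) → 165
The encoded length is the sum of every internal node's weight: 62 + 165 = 227 bits.

227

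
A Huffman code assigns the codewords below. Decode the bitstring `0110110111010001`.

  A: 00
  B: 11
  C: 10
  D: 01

DCBDBDAD

Read left to right; each codeword is recognised as soon as it completes (prefix code):
  01→D | 10→C | 11→B | 01→D | 11→B | 01→D | 00→A | 01→D
Decoded message: DCBDBDAD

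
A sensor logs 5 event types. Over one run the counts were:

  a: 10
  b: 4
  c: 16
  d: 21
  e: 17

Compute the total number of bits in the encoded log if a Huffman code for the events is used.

Greedily combine the two least-frequent nodes:
b(4) + a(10) → 14
14 + c(16) → 30
e(17) + d(21) → 38
30 + 38 → 68
The encoded length is the sum of every internal node's weight: 14 + 30 + 38 + 68 = 150 bits.

150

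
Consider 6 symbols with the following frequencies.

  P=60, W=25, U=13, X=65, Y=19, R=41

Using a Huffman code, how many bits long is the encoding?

Build the Huffman tree bottom-up:
U(13) + Y(19) → 32
W(25) + 32 → 57
R(41) + 57 → 98
P(60) + X(65) → 125
98 + 125 → 223
The encoded length is the sum of every internal node's weight: 32 + 57 + 98 + 125 + 223 = 535 bits.

535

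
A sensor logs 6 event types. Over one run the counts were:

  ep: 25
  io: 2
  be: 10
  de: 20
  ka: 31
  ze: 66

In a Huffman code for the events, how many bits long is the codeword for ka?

Huffman merges, smallest pair first:
io(2) + be(10) → 12
12 + de(20) → 32
ep(25) + ka(31) → 56
32 + 56 → 88
ze(66) + 88 → 154
The subtree containing ka is merged 3 times, so code length = 3.

3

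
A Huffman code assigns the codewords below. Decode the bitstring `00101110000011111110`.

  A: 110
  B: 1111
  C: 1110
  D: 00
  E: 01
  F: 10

DFCDDBC

Read left to right; each codeword is recognised as soon as it completes (prefix code):
  00→D | 10→F | 1110→C | 00→D | 00→D | 1111→B | 1110→C
Decoded message: DFCDDBC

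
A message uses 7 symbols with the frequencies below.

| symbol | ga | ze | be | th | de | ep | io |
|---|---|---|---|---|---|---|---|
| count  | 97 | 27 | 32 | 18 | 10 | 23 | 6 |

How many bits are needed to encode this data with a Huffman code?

Build the Huffman tree bottom-up:
combine io(6), de(10) → 16
combine 16, th(18) → 34
combine ep(23), ze(27) → 50
combine be(32), 34 → 66
combine 50, 66 → 116
combine ga(97), 116 → 213
The encoded length is the sum of every internal node's weight: 16 + 34 + 50 + 66 + 116 + 213 = 495 bits.

495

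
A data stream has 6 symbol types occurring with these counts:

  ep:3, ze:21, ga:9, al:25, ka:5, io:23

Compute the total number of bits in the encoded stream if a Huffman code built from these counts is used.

197

Merge the two smallest weights repeatedly:
merge ep(3) and ka(5): 8
merge 8 and ga(9): 17
merge 17 and ze(21): 38
merge io(23) and al(25): 48
merge 38 and 48: 86
The encoded length is the sum of every internal node's weight: 8 + 17 + 38 + 48 + 86 = 197 bits.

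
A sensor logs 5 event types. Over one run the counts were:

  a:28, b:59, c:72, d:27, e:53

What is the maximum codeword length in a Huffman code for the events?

Merge the two lowest-weight nodes at each step:
combine d(27), a(28) → 55
combine e(53), 55 → 108
combine b(59), c(72) → 131
combine 108, 131 → 239
Maximum depth reached is 3.

3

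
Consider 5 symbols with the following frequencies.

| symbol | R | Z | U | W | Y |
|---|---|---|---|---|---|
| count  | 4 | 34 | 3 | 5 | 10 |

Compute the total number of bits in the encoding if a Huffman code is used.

97

Build the Huffman tree bottom-up:
U(3) + R(4) → 7
W(5) + 7 → 12
Y(10) + 12 → 22
22 + Z(34) → 56
Each symbol's bit-cost is frequency × depth; summing gives 97 bits (equivalently 7 + 12 + 22 + 56).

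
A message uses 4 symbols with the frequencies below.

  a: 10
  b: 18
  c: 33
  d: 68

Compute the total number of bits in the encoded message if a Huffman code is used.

Merge the two smallest weights repeatedly:
a(10) + b(18) → 28
28 + c(33) → 61
61 + d(68) → 129
Total encoded bits = sum of merged weights = 28 + 61 + 129 = 218.

218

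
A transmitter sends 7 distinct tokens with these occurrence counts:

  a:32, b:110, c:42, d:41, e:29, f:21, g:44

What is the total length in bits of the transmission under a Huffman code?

847

Greedily combine the two least-frequent nodes:
combine f(21), e(29) → 50
combine a(32), d(41) → 73
combine c(42), g(44) → 86
combine 50, 73 → 123
combine 86, b(110) → 196
combine 123, 196 → 319
The encoded length is the sum of every internal node's weight: 50 + 73 + 86 + 123 + 196 + 319 = 847 bits.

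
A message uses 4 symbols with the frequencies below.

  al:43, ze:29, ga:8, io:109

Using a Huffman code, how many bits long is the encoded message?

306

Build the Huffman tree bottom-up:
combine ga(8), ze(29) → 37
combine 37, al(43) → 80
combine 80, io(109) → 189
Each symbol's bit-cost is frequency × depth; summing gives 306 bits (equivalently 37 + 80 + 189).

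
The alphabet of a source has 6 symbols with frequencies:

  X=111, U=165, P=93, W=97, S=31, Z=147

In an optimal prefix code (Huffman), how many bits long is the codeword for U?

2

Huffman merges, smallest pair first:
combine S(31), P(93) → 124
combine W(97), X(111) → 208
combine 124, Z(147) → 271
combine U(165), 208 → 373
combine 271, 373 → 644
U's leaf is at depth 2, giving a 2-bit codeword.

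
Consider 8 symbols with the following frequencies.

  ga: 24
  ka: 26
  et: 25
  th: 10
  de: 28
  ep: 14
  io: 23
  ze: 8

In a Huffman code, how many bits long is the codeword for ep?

3

Repeatedly merge the two smallest:
combine ze(8), th(10) → 18
combine ep(14), 18 → 32
combine io(23), ga(24) → 47
combine et(25), ka(26) → 51
combine de(28), 32 → 60
combine 47, 51 → 98
combine 60, 98 → 158
ep's leaf is at depth 3, giving a 3-bit codeword.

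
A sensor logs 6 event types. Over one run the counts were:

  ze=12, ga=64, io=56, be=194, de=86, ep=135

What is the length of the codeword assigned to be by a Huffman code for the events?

Build the tree from the bottom:
ze(12) + io(56) → 68
ga(64) + 68 → 132
de(86) + 132 → 218
ep(135) + be(194) → 329
218 + 329 → 547
be sits 2 levels below the root, so its codeword is 2 bits.

2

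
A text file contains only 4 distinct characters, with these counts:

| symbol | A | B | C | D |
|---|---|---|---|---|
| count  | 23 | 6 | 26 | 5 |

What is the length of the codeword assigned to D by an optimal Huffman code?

Repeatedly merge the two smallest:
combine D(5), B(6) → 11
combine 11, A(23) → 34
combine C(26), 34 → 60
D sits 3 levels below the root, so its codeword is 3 bits.

3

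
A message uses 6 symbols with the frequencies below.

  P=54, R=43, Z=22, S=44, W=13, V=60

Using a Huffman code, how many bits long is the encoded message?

Greedily combine the two least-frequent nodes:
combine W(13), Z(22) → 35
combine 35, R(43) → 78
combine S(44), P(54) → 98
combine V(60), 78 → 138
combine 98, 138 → 236
Total encoded bits = sum of merged weights = 35 + 78 + 98 + 138 + 236 = 585.

585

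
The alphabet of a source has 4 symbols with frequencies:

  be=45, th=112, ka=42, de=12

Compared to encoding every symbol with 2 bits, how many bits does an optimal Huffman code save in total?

58

Fixed-length: 2 bits × 211 symbols = 422 bits.
Huffman merges:
merge de(12) and ka(42): 54
merge be(45) and 54: 99
merge 99 and th(112): 211
Huffman total = 54 + 99 + 211 = 364 bits.
Saving = 422 − 364 = 58 bits.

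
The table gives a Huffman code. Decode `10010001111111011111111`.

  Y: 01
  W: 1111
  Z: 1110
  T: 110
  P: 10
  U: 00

PYUYWTWW

Read left to right; each codeword is recognised as soon as it completes (prefix code):
  10→P | 01→Y | 00→U | 01→Y | 1111→W | 110→T | 1111→W | 1111→W
Decoded message: PYUYWTWW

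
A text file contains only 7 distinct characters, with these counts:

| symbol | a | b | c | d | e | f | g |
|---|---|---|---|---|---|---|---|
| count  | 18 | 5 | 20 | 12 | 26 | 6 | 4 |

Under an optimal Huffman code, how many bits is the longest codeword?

Merge the two lowest-weight nodes at each step:
merge g(4) and b(5): 9
merge f(6) and 9: 15
merge d(12) and 15: 27
merge a(18) and c(20): 38
merge e(26) and 27: 53
merge 38 and 53: 91
Maximum depth reached is 5.

5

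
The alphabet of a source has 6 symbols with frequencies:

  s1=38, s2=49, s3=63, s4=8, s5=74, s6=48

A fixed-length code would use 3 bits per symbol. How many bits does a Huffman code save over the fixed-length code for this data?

140

Fixed-length: 3 bits × 280 symbols = 840 bits.
Huffman merges:
s4(8) + s1(38) → 46
46 + s6(48) → 94
s2(49) + s3(63) → 112
s5(74) + 94 → 168
112 + 168 → 280
Huffman total = 46 + 94 + 112 + 168 + 280 = 700 bits.
Saving = 840 − 700 = 140 bits.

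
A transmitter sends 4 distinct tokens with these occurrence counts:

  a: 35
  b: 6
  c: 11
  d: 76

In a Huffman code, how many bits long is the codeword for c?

Repeatedly merge the two smallest:
combine b(6), c(11) → 17
combine 17, a(35) → 52
combine 52, d(76) → 128
c sits 3 levels below the root, so its codeword is 3 bits.

3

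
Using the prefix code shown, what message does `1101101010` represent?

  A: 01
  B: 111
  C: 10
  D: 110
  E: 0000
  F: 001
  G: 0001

Read left to right; each codeword is recognised as soon as it completes (prefix code):
  110→D | 110→D | 10→C | 10→C
Decoded message: DDCC

DDCC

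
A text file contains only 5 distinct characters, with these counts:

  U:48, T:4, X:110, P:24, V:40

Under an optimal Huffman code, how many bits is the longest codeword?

4

Merge the two lowest-weight nodes at each step:
merge T(4) and P(24): 28
merge 28 and V(40): 68
merge U(48) and 68: 116
merge X(110) and 116: 226
The rarest symbols sit at the bottom; the longest codeword is 4 bits.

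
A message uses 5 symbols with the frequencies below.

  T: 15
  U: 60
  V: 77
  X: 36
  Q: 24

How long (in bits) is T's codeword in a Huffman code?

4

Repeatedly merge the two smallest:
combine T(15), Q(24) → 39
combine X(36), 39 → 75
combine U(60), 75 → 135
combine V(77), 135 → 212
T sits 4 levels below the root, so its codeword is 4 bits.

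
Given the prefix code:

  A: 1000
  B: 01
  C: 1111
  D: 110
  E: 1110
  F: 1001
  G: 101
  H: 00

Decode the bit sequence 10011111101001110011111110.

Read left to right; each codeword is recognised as soon as it completes (prefix code):
  1001→F | 1111→C | 101→G | 00→H | 1110→E | 01→B | 1111→C | 110→D
Decoded message: FCGHEBCD

FCGHEBCD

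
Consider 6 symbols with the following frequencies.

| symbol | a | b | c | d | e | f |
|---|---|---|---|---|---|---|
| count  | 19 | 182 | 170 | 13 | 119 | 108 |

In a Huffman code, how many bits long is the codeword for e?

2

Huffman merges, smallest pair first:
combine d(13), a(19) → 32
combine 32, f(108) → 140
combine e(119), 140 → 259
combine c(170), b(182) → 352
combine 259, 352 → 611
e sits 2 levels below the root, so its codeword is 2 bits.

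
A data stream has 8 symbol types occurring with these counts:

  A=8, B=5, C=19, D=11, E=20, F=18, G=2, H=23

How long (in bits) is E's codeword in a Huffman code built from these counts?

2

Build the tree from the bottom:
G(2) + B(5) → 7
7 + A(8) → 15
D(11) + 15 → 26
F(18) + C(19) → 37
E(20) + H(23) → 43
26 + 37 → 63
43 + 63 → 106
E sits 2 levels below the root, so its codeword is 2 bits.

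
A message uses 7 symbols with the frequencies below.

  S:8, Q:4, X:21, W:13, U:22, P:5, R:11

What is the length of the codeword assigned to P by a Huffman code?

4

Huffman merges, smallest pair first:
combine Q(4), P(5) → 9
combine S(8), 9 → 17
combine R(11), W(13) → 24
combine 17, X(21) → 38
combine U(22), 24 → 46
combine 38, 46 → 84
The subtree containing P is merged 4 times, so code length = 4.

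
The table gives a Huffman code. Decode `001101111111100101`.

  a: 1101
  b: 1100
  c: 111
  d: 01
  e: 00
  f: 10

eaccfdd

Read left to right; each codeword is recognised as soon as it completes (prefix code):
  00→e | 1101→a | 111→c | 111→c | 10→f | 01→d | 01→d
Decoded message: eaccfdd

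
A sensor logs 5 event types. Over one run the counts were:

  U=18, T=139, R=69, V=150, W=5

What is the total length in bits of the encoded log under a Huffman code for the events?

727

Merge the two smallest weights repeatedly:
combine W(5), U(18) → 23
combine 23, R(69) → 92
combine 92, T(139) → 231
combine V(150), 231 → 381
Total encoded bits = sum of merged weights = 23 + 92 + 231 + 381 = 727.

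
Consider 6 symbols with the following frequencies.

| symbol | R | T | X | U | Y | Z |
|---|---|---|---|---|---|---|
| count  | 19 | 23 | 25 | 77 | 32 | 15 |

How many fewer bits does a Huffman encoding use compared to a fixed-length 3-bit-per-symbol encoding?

120

Fixed-length: 3 bits × 191 symbols = 573 bits.
Huffman merges:
combine Z(15), R(19) → 34
combine T(23), X(25) → 48
combine Y(32), 34 → 66
combine 48, 66 → 114
combine U(77), 114 → 191
Huffman total = 34 + 48 + 66 + 114 + 191 = 453 bits.
Saving = 573 − 453 = 120 bits.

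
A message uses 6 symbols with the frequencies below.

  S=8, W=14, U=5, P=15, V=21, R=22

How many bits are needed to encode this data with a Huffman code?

210

Greedily combine the two least-frequent nodes:
merge U(5) and S(8): 13
merge 13 and W(14): 27
merge P(15) and V(21): 36
merge R(22) and 27: 49
merge 36 and 49: 85
The encoded length is the sum of every internal node's weight: 13 + 27 + 36 + 49 + 85 = 210 bits.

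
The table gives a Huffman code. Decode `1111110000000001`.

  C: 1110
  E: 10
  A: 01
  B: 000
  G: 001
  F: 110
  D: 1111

Read left to right; each codeword is recognised as soon as it completes (prefix code):
  1111→D | 110→F | 000→B | 000→B | 001→G
Decoded message: DFBBG

DFBBG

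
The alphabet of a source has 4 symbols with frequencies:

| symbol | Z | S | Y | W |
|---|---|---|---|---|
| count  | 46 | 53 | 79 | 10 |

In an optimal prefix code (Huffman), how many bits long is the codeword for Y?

1

Build the tree from the bottom:
combine W(10), Z(46) → 56
combine S(53), 56 → 109
combine Y(79), 109 → 188
Y is a child of the root — depth 1, so its codeword is a single bit.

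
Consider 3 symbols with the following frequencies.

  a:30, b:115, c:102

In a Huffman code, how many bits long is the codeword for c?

2

Huffman merges, smallest pair first:
a(30) + c(102) → 132
b(115) + 132 → 247
c sits 2 levels below the root, so its codeword is 2 bits.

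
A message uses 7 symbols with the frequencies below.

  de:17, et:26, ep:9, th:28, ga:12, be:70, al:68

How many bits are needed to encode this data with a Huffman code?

Greedily combine the two least-frequent nodes:
combine ep(9), ga(12) → 21
combine de(17), 21 → 38
combine et(26), th(28) → 54
combine 38, 54 → 92
combine al(68), be(70) → 138
combine 92, 138 → 230
Each symbol's bit-cost is frequency × depth; summing gives 573 bits (equivalently 21 + 38 + 54 + 92 + 138 + 230).

573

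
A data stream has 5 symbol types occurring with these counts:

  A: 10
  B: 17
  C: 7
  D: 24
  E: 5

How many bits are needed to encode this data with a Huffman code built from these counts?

136

Greedily combine the two least-frequent nodes:
combine E(5), C(7) → 12
combine A(10), 12 → 22
combine B(17), 22 → 39
combine D(24), 39 → 63
The encoded length is the sum of every internal node's weight: 12 + 22 + 39 + 63 = 136 bits.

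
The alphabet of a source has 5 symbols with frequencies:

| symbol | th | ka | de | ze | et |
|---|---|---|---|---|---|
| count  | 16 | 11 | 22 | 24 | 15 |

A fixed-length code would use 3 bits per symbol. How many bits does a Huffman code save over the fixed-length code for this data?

62

Fixed-length: 3 bits × 88 symbols = 264 bits.
Huffman merges:
ka(11) + et(15) → 26
th(16) + de(22) → 38
ze(24) + 26 → 50
38 + 50 → 88
Huffman total = 26 + 38 + 50 + 88 = 202 bits.
Saving = 264 − 202 = 62 bits.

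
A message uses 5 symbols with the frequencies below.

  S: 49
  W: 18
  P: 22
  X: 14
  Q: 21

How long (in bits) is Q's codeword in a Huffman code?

3

Build the tree from the bottom:
combine X(14), W(18) → 32
combine Q(21), P(22) → 43
combine 32, 43 → 75
combine S(49), 75 → 124
Q's leaf is at depth 3, giving a 3-bit codeword.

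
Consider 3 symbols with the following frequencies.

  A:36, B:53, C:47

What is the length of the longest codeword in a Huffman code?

2

Merge the two lowest-weight nodes at each step:
merge A(36) and C(47): 83
merge B(53) and 83: 136
The first pair merged (A, C) ends up deepest, at depth 2.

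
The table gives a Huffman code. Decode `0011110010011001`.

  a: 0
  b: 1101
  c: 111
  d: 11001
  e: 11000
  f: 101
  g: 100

aacggd

Read left to right; each codeword is recognised as soon as it completes (prefix code):
  0→a | 0→a | 111→c | 100→g | 100→g | 11001→d
Decoded message: aacggd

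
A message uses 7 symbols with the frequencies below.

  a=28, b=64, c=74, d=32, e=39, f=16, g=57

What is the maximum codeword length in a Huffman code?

4

Merge the two lowest-weight nodes at each step:
f(16) + a(28) → 44
d(32) + e(39) → 71
44 + g(57) → 101
b(64) + 71 → 135
c(74) + 101 → 175
135 + 175 → 310
The first pair merged (f, a) ends up deepest, at depth 4.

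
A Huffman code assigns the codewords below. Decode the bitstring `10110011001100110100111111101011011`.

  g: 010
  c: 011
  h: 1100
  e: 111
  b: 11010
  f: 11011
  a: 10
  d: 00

ahhhbcebf

Read left to right; each codeword is recognised as soon as it completes (prefix code):
  10→a | 1100→h | 1100→h | 1100→h | 11010→b | 011→c | 111→e | 11010→b | 11011→f
Decoded message: ahhhbcebf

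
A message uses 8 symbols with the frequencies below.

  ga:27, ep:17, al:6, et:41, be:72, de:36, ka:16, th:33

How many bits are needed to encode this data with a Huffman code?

Greedily combine the two least-frequent nodes:
merge al(6) and ka(16): 22
merge ep(17) and 22: 39
merge ga(27) and th(33): 60
merge de(36) and 39: 75
merge et(41) and 60: 101
merge be(72) and 75: 147
merge 101 and 147: 248
Each symbol's bit-cost is frequency × depth; summing gives 692 bits (equivalently 22 + 39 + 60 + 75 + 101 + 147 + 248).

692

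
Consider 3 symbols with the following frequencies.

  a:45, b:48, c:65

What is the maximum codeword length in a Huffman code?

2

Merge the two lowest-weight nodes at each step:
combine a(45), b(48) → 93
combine c(65), 93 → 158
Maximum depth reached is 2.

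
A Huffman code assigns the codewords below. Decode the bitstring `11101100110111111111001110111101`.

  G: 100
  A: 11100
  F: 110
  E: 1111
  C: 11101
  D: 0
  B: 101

Read left to right; each codeword is recognised as soon as it completes (prefix code):
  11101→C | 100→G | 110→F | 1111→E | 1111→E | 100→G | 11101→C | 11101→C
Decoded message: CGFEEGCC

CGFEEGCC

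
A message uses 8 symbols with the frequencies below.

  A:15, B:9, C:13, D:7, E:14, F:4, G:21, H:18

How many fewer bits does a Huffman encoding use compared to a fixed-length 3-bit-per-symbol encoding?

10

Fixed-length: 3 bits × 101 symbols = 303 bits.
Huffman merges:
F(4) + D(7) → 11
B(9) + 11 → 20
C(13) + E(14) → 27
A(15) + H(18) → 33
20 + G(21) → 41
27 + 33 → 60
41 + 60 → 101
Huffman total = 11 + 20 + 27 + 33 + 41 + 60 + 101 = 293 bits.
Saving = 303 − 293 = 10 bits.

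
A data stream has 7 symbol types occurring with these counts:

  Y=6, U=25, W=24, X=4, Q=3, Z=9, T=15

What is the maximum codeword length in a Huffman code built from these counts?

Merge the two lowest-weight nodes at each step:
combine Q(3), X(4) → 7
combine Y(6), 7 → 13
combine Z(9), 13 → 22
combine T(15), 22 → 37
combine W(24), U(25) → 49
combine 37, 49 → 86
Maximum depth reached is 5.

5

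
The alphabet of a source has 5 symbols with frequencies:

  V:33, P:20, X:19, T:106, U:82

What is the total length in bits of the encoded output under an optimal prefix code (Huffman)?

Greedily combine the two least-frequent nodes:
merge X(19) and P(20): 39
merge V(33) and 39: 72
merge 72 and U(82): 154
merge T(106) and 154: 260
The encoded length is the sum of every internal node's weight: 39 + 72 + 154 + 260 = 525 bits.

525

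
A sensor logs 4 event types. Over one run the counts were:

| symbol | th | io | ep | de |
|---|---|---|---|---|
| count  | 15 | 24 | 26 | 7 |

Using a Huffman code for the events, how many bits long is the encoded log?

Greedily combine the two least-frequent nodes:
merge de(7) and th(15): 22
merge 22 and io(24): 46
merge ep(26) and 46: 72
Total encoded bits = sum of merged weights = 22 + 46 + 72 = 140.

140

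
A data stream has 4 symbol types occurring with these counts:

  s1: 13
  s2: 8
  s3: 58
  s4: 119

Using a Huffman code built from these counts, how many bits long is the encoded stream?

Greedily combine the two least-frequent nodes:
merge s2(8) and s1(13): 21
merge 21 and s3(58): 79
merge 79 and s4(119): 198
Total encoded bits = sum of merged weights = 21 + 79 + 198 = 298.

298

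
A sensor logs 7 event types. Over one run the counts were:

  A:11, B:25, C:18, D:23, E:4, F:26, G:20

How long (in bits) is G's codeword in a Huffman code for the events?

3

Repeatedly merge the two smallest:
E(4) + A(11) → 15
15 + C(18) → 33
G(20) + D(23) → 43
B(25) + F(26) → 51
33 + 43 → 76
51 + 76 → 127
G's leaf is at depth 3, giving a 3-bit codeword.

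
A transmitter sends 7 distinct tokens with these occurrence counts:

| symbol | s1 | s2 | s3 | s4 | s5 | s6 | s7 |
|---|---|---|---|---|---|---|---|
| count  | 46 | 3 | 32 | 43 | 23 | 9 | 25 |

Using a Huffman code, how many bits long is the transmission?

Greedily combine the two least-frequent nodes:
s2(3) + s6(9) → 12
12 + s5(23) → 35
s7(25) + s3(32) → 57
35 + s4(43) → 78
s1(46) + 57 → 103
78 + 103 → 181
Total encoded bits = sum of merged weights = 12 + 35 + 57 + 78 + 103 + 181 = 466.

466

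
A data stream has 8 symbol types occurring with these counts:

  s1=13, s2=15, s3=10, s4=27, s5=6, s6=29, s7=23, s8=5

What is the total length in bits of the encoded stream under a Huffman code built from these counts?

Merge the two smallest weights repeatedly:
combine s8(5), s5(6) → 11
combine s3(10), 11 → 21
combine s1(13), s2(15) → 28
combine 21, s7(23) → 44
combine s4(27), 28 → 55
combine s6(29), 44 → 73
combine 55, 73 → 128
Each symbol's bit-cost is frequency × depth; summing gives 360 bits (equivalently 11 + 21 + 28 + 44 + 55 + 73 + 128).

360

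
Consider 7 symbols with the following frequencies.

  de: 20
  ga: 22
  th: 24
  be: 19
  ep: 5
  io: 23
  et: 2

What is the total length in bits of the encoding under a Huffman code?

Merge the two smallest weights repeatedly:
merge et(2) and ep(5): 7
merge 7 and be(19): 26
merge de(20) and ga(22): 42
merge io(23) and th(24): 47
merge 26 and 42: 68
merge 47 and 68: 115
The encoded length is the sum of every internal node's weight: 7 + 26 + 42 + 47 + 68 + 115 = 305 bits.

305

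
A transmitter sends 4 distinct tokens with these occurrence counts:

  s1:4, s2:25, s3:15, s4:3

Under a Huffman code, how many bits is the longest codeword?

Merge the two lowest-weight nodes at each step:
merge s4(3) and s1(4): 7
merge 7 and s3(15): 22
merge 22 and s2(25): 47
The rarest symbols sit at the bottom; the longest codeword is 3 bits.

3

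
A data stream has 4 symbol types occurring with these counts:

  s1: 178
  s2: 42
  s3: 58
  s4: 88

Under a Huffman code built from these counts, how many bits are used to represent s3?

Build the tree from the bottom:
s2(42) + s3(58) → 100
s4(88) + 100 → 188
s1(178) + 188 → 366
The subtree containing s3 is merged 3 times, so code length = 3.

3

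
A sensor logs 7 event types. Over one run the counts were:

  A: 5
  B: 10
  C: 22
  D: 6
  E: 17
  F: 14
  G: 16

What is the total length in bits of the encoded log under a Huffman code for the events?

242

Build the Huffman tree bottom-up:
merge A(5) and D(6): 11
merge B(10) and 11: 21
merge F(14) and G(16): 30
merge E(17) and 21: 38
merge C(22) and 30: 52
merge 38 and 52: 90
The encoded length is the sum of every internal node's weight: 11 + 21 + 30 + 38 + 52 + 90 = 242 bits.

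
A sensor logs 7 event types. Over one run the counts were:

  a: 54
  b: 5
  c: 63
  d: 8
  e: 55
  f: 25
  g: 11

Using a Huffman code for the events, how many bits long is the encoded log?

Merge the two smallest weights repeatedly:
combine b(5), d(8) → 13
combine g(11), 13 → 24
combine 24, f(25) → 49
combine 49, a(54) → 103
combine e(55), c(63) → 118
combine 103, 118 → 221
The encoded length is the sum of every internal node's weight: 13 + 24 + 49 + 103 + 118 + 221 = 528 bits.

528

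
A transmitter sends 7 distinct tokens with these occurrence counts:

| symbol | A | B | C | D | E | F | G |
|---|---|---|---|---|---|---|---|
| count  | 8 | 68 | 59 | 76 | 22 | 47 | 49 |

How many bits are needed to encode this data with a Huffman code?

873

Merge the two smallest weights repeatedly:
A(8) + E(22) → 30
30 + F(47) → 77
G(49) + C(59) → 108
B(68) + D(76) → 144
77 + 108 → 185
144 + 185 → 329
Total encoded bits = sum of merged weights = 30 + 77 + 108 + 144 + 185 + 329 = 873.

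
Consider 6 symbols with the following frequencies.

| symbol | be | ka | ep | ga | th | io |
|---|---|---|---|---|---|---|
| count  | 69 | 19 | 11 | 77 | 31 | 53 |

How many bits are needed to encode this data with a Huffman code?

611

Build the Huffman tree bottom-up:
ep(11) + ka(19) → 30
30 + th(31) → 61
io(53) + 61 → 114
be(69) + ga(77) → 146
114 + 146 → 260
Each symbol's bit-cost is frequency × depth; summing gives 611 bits (equivalently 30 + 61 + 114 + 146 + 260).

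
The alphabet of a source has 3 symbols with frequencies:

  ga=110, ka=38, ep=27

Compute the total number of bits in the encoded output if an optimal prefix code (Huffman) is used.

Greedily combine the two least-frequent nodes:
merge ep(27) and ka(38): 65
merge 65 and ga(110): 175
Total encoded bits = sum of merged weights = 65 + 175 = 240.

240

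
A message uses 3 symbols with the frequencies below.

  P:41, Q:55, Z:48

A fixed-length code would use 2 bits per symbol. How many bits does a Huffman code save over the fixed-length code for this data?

Fixed-length: 2 bits × 144 symbols = 288 bits.
Huffman merges:
merge P(41) and Z(48): 89
merge Q(55) and 89: 144
Huffman total = 89 + 144 = 233 bits.
Saving = 288 − 233 = 55 bits.

55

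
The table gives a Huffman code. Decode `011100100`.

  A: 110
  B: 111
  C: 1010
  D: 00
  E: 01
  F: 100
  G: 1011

EAED

Read left to right; each codeword is recognised as soon as it completes (prefix code):
  01→E | 110→A | 01→E | 00→D
Decoded message: EAED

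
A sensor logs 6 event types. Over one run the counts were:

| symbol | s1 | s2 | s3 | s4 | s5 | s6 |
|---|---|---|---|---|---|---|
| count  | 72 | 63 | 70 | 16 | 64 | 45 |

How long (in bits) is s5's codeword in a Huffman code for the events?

2

Repeatedly merge the two smallest:
combine s4(16), s6(45) → 61
combine 61, s2(63) → 124
combine s5(64), s3(70) → 134
combine s1(72), 124 → 196
combine 134, 196 → 330
The subtree containing s5 is merged 2 times, so code length = 2.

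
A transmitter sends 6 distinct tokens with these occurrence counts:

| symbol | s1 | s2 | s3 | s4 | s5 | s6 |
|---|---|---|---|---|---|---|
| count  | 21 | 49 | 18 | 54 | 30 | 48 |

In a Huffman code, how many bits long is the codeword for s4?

2

Repeatedly merge the two smallest:
combine s3(18), s1(21) → 39
combine s5(30), 39 → 69
combine s6(48), s2(49) → 97
combine s4(54), 69 → 123
combine 97, 123 → 220
s4's leaf is at depth 2, giving a 2-bit codeword.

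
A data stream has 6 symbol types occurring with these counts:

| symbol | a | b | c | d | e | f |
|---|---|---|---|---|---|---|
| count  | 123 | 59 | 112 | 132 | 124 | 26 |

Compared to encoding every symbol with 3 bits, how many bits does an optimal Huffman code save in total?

294

Fixed-length: 3 bits × 576 symbols = 1728 bits.
Huffman merges:
merge f(26) and b(59): 85
merge 85 and c(112): 197
merge a(123) and e(124): 247
merge d(132) and 197: 329
merge 247 and 329: 576
Huffman total = 85 + 197 + 247 + 329 + 576 = 1434 bits.
Saving = 1728 − 1434 = 294 bits.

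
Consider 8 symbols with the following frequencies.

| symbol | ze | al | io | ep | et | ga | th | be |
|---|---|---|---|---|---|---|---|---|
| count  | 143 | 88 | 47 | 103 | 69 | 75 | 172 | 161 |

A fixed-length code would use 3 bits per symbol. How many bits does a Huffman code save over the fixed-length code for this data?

Fixed-length: 3 bits × 858 symbols = 2574 bits.
Huffman merges:
combine io(47), et(69) → 116
combine ga(75), al(88) → 163
combine ep(103), 116 → 219
combine ze(143), be(161) → 304
combine 163, th(172) → 335
combine 219, 304 → 523
combine 335, 523 → 858
Huffman total = 116 + 163 + 219 + 304 + 335 + 523 + 858 = 2518 bits.
Saving = 2574 − 2518 = 56 bits.

56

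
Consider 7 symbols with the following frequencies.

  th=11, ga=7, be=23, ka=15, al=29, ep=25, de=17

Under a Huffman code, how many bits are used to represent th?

4

Huffman merges, smallest pair first:
ga(7) + th(11) → 18
ka(15) + de(17) → 32
18 + be(23) → 41
ep(25) + al(29) → 54
32 + 41 → 73
54 + 73 → 127
The subtree containing th is merged 4 times, so code length = 4.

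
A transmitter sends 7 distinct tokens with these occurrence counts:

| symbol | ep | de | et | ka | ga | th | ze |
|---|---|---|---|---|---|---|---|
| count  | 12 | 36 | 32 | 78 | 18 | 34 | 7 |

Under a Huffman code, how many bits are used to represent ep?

Huffman merges, smallest pair first:
combine ze(7), ep(12) → 19
combine ga(18), 19 → 37
combine et(32), th(34) → 66
combine de(36), 37 → 73
combine 66, 73 → 139
combine ka(78), 139 → 217
The subtree containing ep is merged 5 times, so code length = 5.

5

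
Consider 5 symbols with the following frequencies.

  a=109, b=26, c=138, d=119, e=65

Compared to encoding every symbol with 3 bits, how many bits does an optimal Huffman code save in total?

366

Fixed-length: 3 bits × 457 symbols = 1371 bits.
Huffman merges:
b(26) + e(65) → 91
91 + a(109) → 200
d(119) + c(138) → 257
200 + 257 → 457
Huffman total = 91 + 200 + 257 + 457 = 1005 bits.
Saving = 1371 − 1005 = 366 bits.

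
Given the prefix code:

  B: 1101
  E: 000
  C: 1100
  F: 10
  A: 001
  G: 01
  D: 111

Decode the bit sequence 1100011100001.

Read left to right; each codeword is recognised as soon as it completes (prefix code):
  1100→C | 01→G | 1100→C | 001→A
Decoded message: CGCA

CGCA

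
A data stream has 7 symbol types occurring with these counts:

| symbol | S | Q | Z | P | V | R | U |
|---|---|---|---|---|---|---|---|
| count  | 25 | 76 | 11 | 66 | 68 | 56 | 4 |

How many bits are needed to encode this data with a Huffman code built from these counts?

Merge the two smallest weights repeatedly:
U(4) + Z(11) → 15
15 + S(25) → 40
40 + R(56) → 96
P(66) + V(68) → 134
Q(76) + 96 → 172
134 + 172 → 306
The encoded length is the sum of every internal node's weight: 15 + 40 + 96 + 134 + 172 + 306 = 763 bits.

763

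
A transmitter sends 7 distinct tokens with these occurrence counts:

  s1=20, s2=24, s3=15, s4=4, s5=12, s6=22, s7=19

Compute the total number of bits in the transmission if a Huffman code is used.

318

Merge the two smallest weights repeatedly:
combine s4(4), s5(12) → 16
combine s3(15), 16 → 31
combine s7(19), s1(20) → 39
combine s6(22), s2(24) → 46
combine 31, 39 → 70
combine 46, 70 → 116
Each symbol's bit-cost is frequency × depth; summing gives 318 bits (equivalently 16 + 31 + 39 + 46 + 70 + 116).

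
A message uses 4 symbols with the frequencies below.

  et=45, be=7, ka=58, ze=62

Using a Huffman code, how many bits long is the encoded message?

334

Merge the two smallest weights repeatedly:
be(7) + et(45) → 52
52 + ka(58) → 110
ze(62) + 110 → 172
Each symbol's bit-cost is frequency × depth; summing gives 334 bits (equivalently 52 + 110 + 172).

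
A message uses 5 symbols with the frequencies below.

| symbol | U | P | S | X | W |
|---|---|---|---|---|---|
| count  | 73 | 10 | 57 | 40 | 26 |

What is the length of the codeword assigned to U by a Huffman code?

2

Repeatedly merge the two smallest:
P(10) + W(26) → 36
36 + X(40) → 76
S(57) + U(73) → 130
76 + 130 → 206
U sits 2 levels below the root, so its codeword is 2 bits.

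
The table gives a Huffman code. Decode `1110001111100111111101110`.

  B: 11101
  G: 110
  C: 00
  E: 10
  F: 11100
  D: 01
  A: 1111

FDACABG

Read left to right; each codeword is recognised as soon as it completes (prefix code):
  11100→F | 01→D | 1111→A | 00→C | 1111→A | 11101→B | 110→G
Decoded message: FDACABG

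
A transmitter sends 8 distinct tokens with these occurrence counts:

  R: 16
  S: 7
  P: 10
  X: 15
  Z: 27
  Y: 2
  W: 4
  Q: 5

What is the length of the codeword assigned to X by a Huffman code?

3

Repeatedly merge the two smallest:
Y(2) + W(4) → 6
Q(5) + 6 → 11
S(7) + P(10) → 17
11 + X(15) → 26
R(16) + 17 → 33
26 + Z(27) → 53
33 + 53 → 86
The subtree containing X is merged 3 times, so code length = 3.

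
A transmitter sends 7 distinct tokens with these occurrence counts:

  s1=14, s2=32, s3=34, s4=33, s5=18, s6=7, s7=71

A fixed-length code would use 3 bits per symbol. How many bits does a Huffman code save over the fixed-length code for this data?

84

Fixed-length: 3 bits × 209 symbols = 627 bits.
Huffman merges:
s6(7) + s1(14) → 21
s5(18) + 21 → 39
s2(32) + s4(33) → 65
s3(34) + 39 → 73
65 + s7(71) → 136
73 + 136 → 209
Huffman total = 21 + 39 + 65 + 73 + 136 + 209 = 543 bits.
Saving = 627 − 543 = 84 bits.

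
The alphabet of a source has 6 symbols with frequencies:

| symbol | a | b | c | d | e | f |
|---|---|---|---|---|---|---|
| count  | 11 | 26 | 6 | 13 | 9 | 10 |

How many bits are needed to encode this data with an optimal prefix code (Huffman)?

186

Greedily combine the two least-frequent nodes:
merge c(6) and e(9): 15
merge f(10) and a(11): 21
merge d(13) and 15: 28
merge 21 and b(26): 47
merge 28 and 47: 75
The encoded length is the sum of every internal node's weight: 15 + 21 + 28 + 47 + 75 = 186 bits.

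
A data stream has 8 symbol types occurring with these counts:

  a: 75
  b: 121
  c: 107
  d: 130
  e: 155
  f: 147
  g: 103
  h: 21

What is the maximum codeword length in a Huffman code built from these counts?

Merge the two lowest-weight nodes at each step:
merge h(21) and a(75): 96
merge 96 and g(103): 199
merge c(107) and b(121): 228
merge d(130) and f(147): 277
merge e(155) and 199: 354
merge 228 and 277: 505
merge 354 and 505: 859
Maximum depth reached is 4.

4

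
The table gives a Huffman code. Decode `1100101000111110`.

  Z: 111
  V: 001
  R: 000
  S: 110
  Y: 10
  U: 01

Read left to right; each codeword is recognised as soon as it completes (prefix code):
  110→S | 01→U | 01→U | 000→R | 111→Z | 110→S
Decoded message: SUURZS

SUURZS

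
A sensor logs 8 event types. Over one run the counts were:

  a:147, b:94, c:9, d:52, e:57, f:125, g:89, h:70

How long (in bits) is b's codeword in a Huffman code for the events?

Repeatedly merge the two smallest:
combine c(9), d(52) → 61
combine e(57), 61 → 118
combine h(70), g(89) → 159
combine b(94), 118 → 212
combine f(125), a(147) → 272
combine 159, 212 → 371
combine 272, 371 → 643
b sits 3 levels below the root, so its codeword is 3 bits.

3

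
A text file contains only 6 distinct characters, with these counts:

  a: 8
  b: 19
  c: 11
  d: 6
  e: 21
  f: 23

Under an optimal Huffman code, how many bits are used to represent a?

4

Repeatedly merge the two smallest:
combine d(6), a(8) → 14
combine c(11), 14 → 25
combine b(19), e(21) → 40
combine f(23), 25 → 48
combine 40, 48 → 88
a's leaf is at depth 4, giving a 4-bit codeword.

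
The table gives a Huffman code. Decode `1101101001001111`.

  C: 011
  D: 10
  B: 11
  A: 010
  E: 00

Read left to right; each codeword is recognised as soon as it completes (prefix code):
  11→B | 011→C | 010→A | 010→A | 011→C | 11→B
Decoded message: BCAACB

BCAACB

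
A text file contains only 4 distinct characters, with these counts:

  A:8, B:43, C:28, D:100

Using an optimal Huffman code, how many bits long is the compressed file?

Merge the two smallest weights repeatedly:
merge A(8) and C(28): 36
merge 36 and B(43): 79
merge 79 and D(100): 179
Total encoded bits = sum of merged weights = 36 + 79 + 179 = 294.

294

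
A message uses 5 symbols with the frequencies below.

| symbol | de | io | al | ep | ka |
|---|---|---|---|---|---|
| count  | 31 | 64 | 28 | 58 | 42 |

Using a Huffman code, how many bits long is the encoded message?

Merge the two smallest weights repeatedly:
al(28) + de(31) → 59
ka(42) + ep(58) → 100
59 + io(64) → 123
100 + 123 → 223
The encoded length is the sum of every internal node's weight: 59 + 100 + 123 + 223 = 505 bits.

505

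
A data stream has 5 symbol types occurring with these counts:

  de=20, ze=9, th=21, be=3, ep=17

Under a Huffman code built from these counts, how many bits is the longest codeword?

3

Merge the two lowest-weight nodes at each step:
be(3) + ze(9) → 12
12 + ep(17) → 29
de(20) + th(21) → 41
29 + 41 → 70
The rarest symbols sit at the bottom; the longest codeword is 3 bits.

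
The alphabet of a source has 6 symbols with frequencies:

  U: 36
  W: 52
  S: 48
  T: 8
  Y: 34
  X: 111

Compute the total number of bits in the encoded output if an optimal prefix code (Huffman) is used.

687

Build the Huffman tree bottom-up:
combine T(8), Y(34) → 42
combine U(36), 42 → 78
combine S(48), W(52) → 100
combine 78, 100 → 178
combine X(111), 178 → 289
Total encoded bits = sum of merged weights = 42 + 78 + 100 + 178 + 289 = 687.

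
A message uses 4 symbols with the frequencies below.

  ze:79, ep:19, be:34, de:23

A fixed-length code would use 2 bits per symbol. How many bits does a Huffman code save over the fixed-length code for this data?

Fixed-length: 2 bits × 155 symbols = 310 bits.
Huffman merges:
ep(19) + de(23) → 42
be(34) + 42 → 76
76 + ze(79) → 155
Huffman total = 42 + 76 + 155 = 273 bits.
Saving = 310 − 273 = 37 bits.

37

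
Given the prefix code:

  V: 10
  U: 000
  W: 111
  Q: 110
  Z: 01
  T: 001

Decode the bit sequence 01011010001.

Read left to right; each codeword is recognised as soon as it completes (prefix code):
  01→Z | 01→Z | 10→V | 10→V | 001→T
Decoded message: ZZVVT

ZZVVT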